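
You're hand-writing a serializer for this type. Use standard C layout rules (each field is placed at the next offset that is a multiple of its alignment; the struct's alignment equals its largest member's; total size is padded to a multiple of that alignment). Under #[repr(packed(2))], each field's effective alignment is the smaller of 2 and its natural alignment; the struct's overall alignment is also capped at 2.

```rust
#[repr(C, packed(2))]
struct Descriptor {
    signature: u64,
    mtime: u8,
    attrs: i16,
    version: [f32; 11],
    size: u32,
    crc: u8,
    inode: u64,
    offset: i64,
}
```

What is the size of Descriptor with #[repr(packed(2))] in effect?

78

@0: signature [8B, align 2] → 8
@8: mtime [1B, align 1] → 9
+1 pad (align 2)
@10: attrs [2B, align 2] → 12
@12: version [44B, align 2] → 56
@56: size [4B, align 2] → 60
@60: crc [1B, align 1] → 61
+1 pad (align 2)
@62: inode [8B, align 2] → 70
@70: offset [8B, align 2] → 78
size 78, align 2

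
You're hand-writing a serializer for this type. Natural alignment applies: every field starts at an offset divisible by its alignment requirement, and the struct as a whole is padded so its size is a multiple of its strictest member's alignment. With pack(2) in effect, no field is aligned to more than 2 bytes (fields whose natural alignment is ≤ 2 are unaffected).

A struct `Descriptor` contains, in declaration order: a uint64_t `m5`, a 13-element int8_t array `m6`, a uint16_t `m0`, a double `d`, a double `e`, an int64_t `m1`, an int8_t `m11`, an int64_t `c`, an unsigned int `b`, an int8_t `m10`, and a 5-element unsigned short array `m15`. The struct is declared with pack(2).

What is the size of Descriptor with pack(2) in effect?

m5 at 0 (size 8, align 2) → ends 8
m6 at 8 (size 13, align 1) → ends 21
pad 1 to align 2 for m0
m0 at 22 (size 2, align 2) → ends 24
d at 24 (size 8, align 2) → ends 32
e at 32 (size 8, align 2) → ends 40
m1 at 40 (size 8, align 2) → ends 48
m11 at 48 (size 1, align 1) → ends 49
pad 1 to align 2 for c
c at 50 (size 8, align 2) → ends 58
b at 58 (size 4, align 2) → ends 62
m10 at 62 (size 1, align 1) → ends 63
pad 1 to align 2 for m15
m15 at 64 (size 10, align 2) → ends 74
total 74 bytes, alignment 2

74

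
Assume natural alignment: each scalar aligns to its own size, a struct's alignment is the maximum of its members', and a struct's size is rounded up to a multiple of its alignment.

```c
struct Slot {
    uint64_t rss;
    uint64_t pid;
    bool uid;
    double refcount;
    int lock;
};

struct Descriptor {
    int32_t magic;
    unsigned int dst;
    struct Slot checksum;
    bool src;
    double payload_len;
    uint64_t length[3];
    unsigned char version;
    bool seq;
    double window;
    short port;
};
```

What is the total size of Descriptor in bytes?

Slot: rss at 0 (size 8, align 8) → ends 8; pid at 8 (size 8, align 8) → ends 16; uid at 16 (size 1, align 1) → ends 17; pad 7 to align 8 for refcount; refcount at 24 (size 8, align 8) → ends 32; lock at 32 (size 4, align 4) → ends 36; tail pad 4 to reach multiple of 8; total 40 bytes, alignment 8
magic at 0 (size 4, align 4) → ends 4
dst at 4 (size 4, align 4) → ends 8
checksum at 8 (size 40, align 8) → ends 48
src at 48 (size 1, align 1) → ends 49
pad 7 to align 8 for payload_len
payload_len at 56 (size 8, align 8) → ends 64
length at 64 (size 24, align 8) → ends 88
version at 88 (size 1, align 1) → ends 89
seq at 89 (size 1, align 1) → ends 90
pad 6 to align 8 for window
window at 96 (size 8, align 8) → ends 104
port at 104 (size 2, align 2) → ends 106
tail pad 6 to reach multiple of 8
total 112 bytes, alignment 8

112 bytes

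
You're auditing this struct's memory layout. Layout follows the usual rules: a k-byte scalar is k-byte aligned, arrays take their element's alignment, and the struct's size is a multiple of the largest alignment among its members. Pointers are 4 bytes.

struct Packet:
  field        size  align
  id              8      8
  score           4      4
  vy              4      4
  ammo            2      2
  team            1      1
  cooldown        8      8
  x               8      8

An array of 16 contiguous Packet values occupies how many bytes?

id at 0 (size 8, align 8) → ends 8
score at 8 (size 4, align 4) → ends 12
vy at 12 (size 4, align 4) → ends 16
ammo at 16 (size 2, align 2) → ends 18
team at 18 (size 1, align 1) → ends 19
pad 5 to align 8 for cooldown
cooldown at 24 (size 8, align 8) → ends 32
x at 32 (size 8, align 8) → ends 40
total 40 bytes, alignment 8
array of 16: 16 × 40 = 640

640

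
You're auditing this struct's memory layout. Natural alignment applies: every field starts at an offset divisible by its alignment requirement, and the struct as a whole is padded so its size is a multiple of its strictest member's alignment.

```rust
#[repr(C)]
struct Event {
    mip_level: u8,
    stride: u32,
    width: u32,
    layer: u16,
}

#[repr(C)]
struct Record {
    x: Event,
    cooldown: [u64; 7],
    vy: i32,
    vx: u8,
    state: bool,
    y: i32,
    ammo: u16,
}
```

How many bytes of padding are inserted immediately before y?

Event: @0: mip_level [1B, align 1] → 1; +3 pad (align 4); @4: stride [4B, align 4] → 8; @8: width [4B, align 4] → 12; @12: layer [2B, align 2] → 14; +2 tail pad (align 4); size 16, align 4
@0: x [16B, align 4] → 16
@16: cooldown [56B, align 8] → 72
@72: vy [4B, align 4] → 76
@76: vx [1B, align 1] → 77
@77: state [1B, align 1] → 78
+2 pad (align 4)
@80: y [4B, align 4] → 84

2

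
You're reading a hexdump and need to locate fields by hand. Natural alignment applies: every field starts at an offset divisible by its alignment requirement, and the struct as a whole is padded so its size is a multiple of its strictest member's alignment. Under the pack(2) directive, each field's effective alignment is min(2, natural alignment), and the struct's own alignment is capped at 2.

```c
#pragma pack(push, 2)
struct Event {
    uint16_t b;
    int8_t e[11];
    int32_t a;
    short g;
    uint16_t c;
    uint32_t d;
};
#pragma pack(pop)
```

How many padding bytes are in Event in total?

1

b at 0 (size 2, align 2) → ends 2
e at 2 (size 11, align 1) → ends 13
pad 1 to align 2 for a
a at 14 (size 4, align 2) → ends 18
g at 18 (size 2, align 2) → ends 20
c at 20 (size 2, align 2) → ends 22
d at 22 (size 4, align 2) → ends 26
total 26 bytes, alignment 2
data bytes 25, size 26 → padding 1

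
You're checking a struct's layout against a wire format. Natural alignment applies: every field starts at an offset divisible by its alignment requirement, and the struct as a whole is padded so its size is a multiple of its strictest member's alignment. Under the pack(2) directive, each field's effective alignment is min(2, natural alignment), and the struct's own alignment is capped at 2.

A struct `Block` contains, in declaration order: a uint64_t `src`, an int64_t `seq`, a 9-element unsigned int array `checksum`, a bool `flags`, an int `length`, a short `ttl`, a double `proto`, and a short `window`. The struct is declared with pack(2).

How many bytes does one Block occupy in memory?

70 bytes

@0: src [8B, align 2] → 8
@8: seq [8B, align 2] → 16
@16: checksum [36B, align 2] → 52
@52: flags [1B, align 1] → 53
+1 pad (align 2)
@54: length [4B, align 2] → 58
@58: ttl [2B, align 2] → 60
@60: proto [8B, align 2] → 68
@68: window [2B, align 2] → 70
size 70, align 2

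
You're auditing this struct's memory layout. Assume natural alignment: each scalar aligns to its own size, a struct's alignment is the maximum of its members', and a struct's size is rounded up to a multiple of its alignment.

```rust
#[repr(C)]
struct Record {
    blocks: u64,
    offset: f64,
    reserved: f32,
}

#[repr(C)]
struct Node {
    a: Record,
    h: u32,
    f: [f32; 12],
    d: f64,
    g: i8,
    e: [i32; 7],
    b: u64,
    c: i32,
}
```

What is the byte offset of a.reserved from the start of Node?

Record: @0: blocks [8B, align 8] → 8; @8: offset [8B, align 8] → 16; @16: reserved [4B, align 4] → 20; +4 tail pad (align 8); size 24, align 8
@0: a [24B, align 8] → 24
within Record: reserved at 16
0 + 16 = 16

16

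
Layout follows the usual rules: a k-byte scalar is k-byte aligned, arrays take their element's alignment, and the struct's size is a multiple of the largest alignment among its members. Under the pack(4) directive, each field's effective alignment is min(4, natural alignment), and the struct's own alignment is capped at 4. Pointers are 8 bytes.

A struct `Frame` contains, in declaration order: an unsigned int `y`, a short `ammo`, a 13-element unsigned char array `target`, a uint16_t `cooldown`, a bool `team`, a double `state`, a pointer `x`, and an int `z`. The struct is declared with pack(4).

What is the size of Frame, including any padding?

44

0..4  y  (4B, 4-aligned)
4..6  ammo  (2B, 2-aligned)
6..19  target  (13B, 1-aligned)
19..20  -- padding (1B)
20..22  cooldown  (2B, 2-aligned)
22..23  team  (1B, 1-aligned)
23..24  -- padding (1B)
24..32  state  (8B, 4-aligned)
32..40  x  (8B, 4-aligned)
40..44  z  (4B, 4-aligned)
sizeof = 44, alignof = 4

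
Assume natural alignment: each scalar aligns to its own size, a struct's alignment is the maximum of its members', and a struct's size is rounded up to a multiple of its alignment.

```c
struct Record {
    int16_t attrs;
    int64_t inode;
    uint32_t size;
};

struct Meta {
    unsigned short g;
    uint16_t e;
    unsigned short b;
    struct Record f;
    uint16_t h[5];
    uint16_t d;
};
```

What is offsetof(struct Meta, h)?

Record: @0: attrs [2B, align 2] → 2; +6 pad (align 8); @8: inode [8B, align 8] → 16; @16: size [4B, align 4] → 20; +4 tail pad (align 8); size 24, align 8
@0: g [2B, align 2] → 2
@2: e [2B, align 2] → 4
@4: b [2B, align 2] → 6
+2 pad (align 8)
@8: f [24B, align 8] → 32
@32: h [10B, align 2] → 42

32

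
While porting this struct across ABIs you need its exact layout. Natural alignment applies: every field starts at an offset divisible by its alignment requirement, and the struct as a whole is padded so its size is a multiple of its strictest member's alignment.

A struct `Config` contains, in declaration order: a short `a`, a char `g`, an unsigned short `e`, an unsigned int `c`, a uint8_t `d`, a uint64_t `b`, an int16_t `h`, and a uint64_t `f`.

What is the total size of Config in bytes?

@0: a [2B, align 2] → 2
@2: g [1B, align 1] → 3
+1 pad (align 2)
@4: e [2B, align 2] → 6
+2 pad (align 4)
@8: c [4B, align 4] → 12
@12: d [1B, align 1] → 13
+3 pad (align 8)
@16: b [8B, align 8] → 24
@24: h [2B, align 2] → 26
+6 pad (align 8)
@32: f [8B, align 8] → 40
size 40, align 8

40 bytes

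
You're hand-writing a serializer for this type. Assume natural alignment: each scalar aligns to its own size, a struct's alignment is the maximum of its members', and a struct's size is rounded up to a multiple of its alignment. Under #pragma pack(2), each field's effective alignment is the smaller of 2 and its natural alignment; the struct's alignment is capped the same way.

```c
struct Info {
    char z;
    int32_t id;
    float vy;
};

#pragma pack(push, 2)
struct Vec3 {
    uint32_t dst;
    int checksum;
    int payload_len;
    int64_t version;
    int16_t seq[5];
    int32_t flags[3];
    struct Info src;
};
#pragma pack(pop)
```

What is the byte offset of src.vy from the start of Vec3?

50

Info: z at 0 (size 1, align 1) → ends 1; pad 3 to align 4 for id; id at 4 (size 4, align 4) → ends 8; vy at 8 (size 4, align 4) → ends 12; total 12 bytes, alignment 4
dst at 0 (size 4, align 2) → ends 4
checksum at 4 (size 4, align 2) → ends 8
payload_len at 8 (size 4, align 2) → ends 12
version at 12 (size 8, align 2) → ends 20
seq at 20 (size 10, align 2) → ends 30
flags at 30 (size 12, align 2) → ends 42
src at 42 (size 12, align 2) → ends 54
within Info: vy at 8
42 + 8 = 50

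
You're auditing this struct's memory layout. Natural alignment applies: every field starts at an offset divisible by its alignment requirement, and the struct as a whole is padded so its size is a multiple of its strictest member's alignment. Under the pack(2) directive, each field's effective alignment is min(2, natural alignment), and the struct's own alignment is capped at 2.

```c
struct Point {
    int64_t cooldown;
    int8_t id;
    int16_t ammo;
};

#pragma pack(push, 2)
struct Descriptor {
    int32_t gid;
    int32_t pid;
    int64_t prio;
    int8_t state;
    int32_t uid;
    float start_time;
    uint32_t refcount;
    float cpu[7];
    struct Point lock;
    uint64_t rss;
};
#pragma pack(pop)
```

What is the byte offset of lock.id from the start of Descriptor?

Point: 0..8  cooldown  (8B, 8-aligned); 8..9  id  (1B, 1-aligned); 9..10  -- padding (1B); 10..12  ammo  (2B, 2-aligned); 12..16  -- tail padding (4B); sizeof = 16, alignof = 8
0..4  gid  (4B, 2-aligned)
4..8  pid  (4B, 2-aligned)
8..16  prio  (8B, 2-aligned)
16..17  state  (1B, 1-aligned)
17..18  -- padding (1B)
18..22  uid  (4B, 2-aligned)
22..26  start_time  (4B, 2-aligned)
26..30  refcount  (4B, 2-aligned)
30..58  cpu  (28B, 2-aligned)
58..74  lock  (16B, 2-aligned)
within Point: id at 8
58 + 8 = 66

66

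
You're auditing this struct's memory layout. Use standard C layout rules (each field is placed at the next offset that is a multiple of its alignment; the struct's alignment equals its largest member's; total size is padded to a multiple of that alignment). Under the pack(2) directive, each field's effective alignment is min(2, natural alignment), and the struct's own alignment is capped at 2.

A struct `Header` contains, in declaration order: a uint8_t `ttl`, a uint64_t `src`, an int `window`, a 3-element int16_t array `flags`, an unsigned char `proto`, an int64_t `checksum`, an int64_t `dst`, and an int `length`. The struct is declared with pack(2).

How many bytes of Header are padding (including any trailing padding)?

2

ttl at 0 (size 1, align 1) → ends 1
pad 1 to align 2 for src
src at 2 (size 8, align 2) → ends 10
window at 10 (size 4, align 2) → ends 14
flags at 14 (size 6, align 2) → ends 20
proto at 20 (size 1, align 1) → ends 21
pad 1 to align 2 for checksum
checksum at 22 (size 8, align 2) → ends 30
dst at 30 (size 8, align 2) → ends 38
length at 38 (size 4, align 2) → ends 42
total 42 bytes, alignment 2
data bytes 40, size 42 → padding 2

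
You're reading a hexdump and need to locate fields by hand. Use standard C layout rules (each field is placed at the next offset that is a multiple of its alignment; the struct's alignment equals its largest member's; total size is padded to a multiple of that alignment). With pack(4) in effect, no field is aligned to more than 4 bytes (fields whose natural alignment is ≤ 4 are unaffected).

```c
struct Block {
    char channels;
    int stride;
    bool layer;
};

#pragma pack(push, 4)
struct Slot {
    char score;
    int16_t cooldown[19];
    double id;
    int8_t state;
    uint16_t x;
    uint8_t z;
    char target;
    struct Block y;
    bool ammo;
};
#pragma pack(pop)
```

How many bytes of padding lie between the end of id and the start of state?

0

Block: channels at 0 (size 1, align 1) → ends 1; pad 3 to align 4 for stride; stride at 4 (size 4, align 4) → ends 8; layer at 8 (size 1, align 1) → ends 9; tail pad 3 to reach multiple of 4; total 12 bytes, alignment 4
score at 0 (size 1, align 1) → ends 1
pad 1 to align 2 for cooldown
cooldown at 2 (size 38, align 2) → ends 40
id at 40 (size 8, align 4) → ends 48
state at 48 (size 1, align 1) → ends 49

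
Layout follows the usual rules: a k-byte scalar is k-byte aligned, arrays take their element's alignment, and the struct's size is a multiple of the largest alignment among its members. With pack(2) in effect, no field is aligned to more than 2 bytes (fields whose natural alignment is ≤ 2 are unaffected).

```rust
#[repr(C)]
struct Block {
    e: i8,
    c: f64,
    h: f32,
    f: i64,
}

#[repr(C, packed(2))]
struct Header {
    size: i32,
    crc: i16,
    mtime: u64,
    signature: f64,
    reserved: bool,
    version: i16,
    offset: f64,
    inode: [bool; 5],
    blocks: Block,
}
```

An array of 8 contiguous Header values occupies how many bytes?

576

Block: @0: e [1B, align 1] → 1; +7 pad (align 8); @8: c [8B, align 8] → 16; @16: h [4B, align 4] → 20; +4 pad (align 8); @24: f [8B, align 8] → 32; size 32, align 8
@0: size [4B, align 2] → 4
@4: crc [2B, align 2] → 6
@6: mtime [8B, align 2] → 14
@14: signature [8B, align 2] → 22
@22: reserved [1B, align 1] → 23
+1 pad (align 2)
@24: version [2B, align 2] → 26
@26: offset [8B, align 2] → 34
@34: inode [5B, align 1] → 39
+1 pad (align 2)
@40: blocks [32B, align 2] → 72
size 72, align 2
array of 8: 8 × 72 = 576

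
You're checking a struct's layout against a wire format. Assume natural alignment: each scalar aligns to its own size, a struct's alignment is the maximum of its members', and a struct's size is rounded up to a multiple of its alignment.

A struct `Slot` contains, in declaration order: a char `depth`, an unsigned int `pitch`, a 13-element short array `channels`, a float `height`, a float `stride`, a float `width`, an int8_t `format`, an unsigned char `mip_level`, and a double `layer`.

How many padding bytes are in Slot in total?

11

@0: depth [1B, align 1] → 1
+3 pad (align 4)
@4: pitch [4B, align 4] → 8
@8: channels [26B, align 2] → 34
+2 pad (align 4)
@36: height [4B, align 4] → 40
@40: stride [4B, align 4] → 44
@44: width [4B, align 4] → 48
@48: format [1B, align 1] → 49
@49: mip_level [1B, align 1] → 50
+6 pad (align 8)
@56: layer [8B, align 8] → 64
size 64, align 8
data bytes 53, size 64 → padding 11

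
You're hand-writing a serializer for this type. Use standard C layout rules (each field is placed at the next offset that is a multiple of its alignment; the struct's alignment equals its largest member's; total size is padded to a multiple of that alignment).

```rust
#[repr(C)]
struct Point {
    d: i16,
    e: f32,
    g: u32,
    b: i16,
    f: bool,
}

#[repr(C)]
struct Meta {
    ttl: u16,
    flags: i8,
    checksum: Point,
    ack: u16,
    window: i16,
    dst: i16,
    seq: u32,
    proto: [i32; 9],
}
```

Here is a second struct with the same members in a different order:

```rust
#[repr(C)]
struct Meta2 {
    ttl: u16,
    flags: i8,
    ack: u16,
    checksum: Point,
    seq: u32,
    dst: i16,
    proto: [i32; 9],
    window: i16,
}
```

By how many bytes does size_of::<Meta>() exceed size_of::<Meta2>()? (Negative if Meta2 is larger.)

Point: 0..2  d  (2B, 2-aligned); 2..4  -- padding (2B); 4..8  e  (4B, 4-aligned); 8..12  g  (4B, 4-aligned); 12..14  b  (2B, 2-aligned); 14..15  f  (1B, 1-aligned); 15..16  -- tail padding (1B); sizeof = 16, alignof = 4
0..2  ttl  (2B, 2-aligned)
2..3  flags  (1B, 1-aligned)
3..4  -- padding (1B)
4..20  checksum  (16B, 4-aligned)
20..22  ack  (2B, 2-aligned)
22..24  window  (2B, 2-aligned)
24..26  dst  (2B, 2-aligned)
26..28  -- padding (2B)
28..32  seq  (4B, 4-aligned)
32..68  proto  (36B, 4-aligned)
sizeof = 68, alignof = 4
— Meta2 —
0..2  ttl  (2B, 2-aligned)
2..3  flags  (1B, 1-aligned)
3..4  -- padding (1B)
4..6  ack  (2B, 2-aligned)
6..8  -- padding (2B)
8..24  checksum  (16B, 4-aligned)
24..28  seq  (4B, 4-aligned)
28..30  dst  (2B, 2-aligned)
30..32  -- padding (2B)
32..68  proto  (36B, 4-aligned)
68..70  window  (2B, 2-aligned)
70..72  -- tail padding (2B)
sizeof = 72, alignof = 4
68 − 72 = -4

-4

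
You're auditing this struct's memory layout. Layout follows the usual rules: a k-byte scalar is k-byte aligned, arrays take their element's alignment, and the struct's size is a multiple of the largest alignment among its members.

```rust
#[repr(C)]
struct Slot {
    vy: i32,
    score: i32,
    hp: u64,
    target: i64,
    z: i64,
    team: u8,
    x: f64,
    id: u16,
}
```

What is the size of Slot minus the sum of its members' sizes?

vy at 0 (size 4, align 4) → ends 4
score at 4 (size 4, align 4) → ends 8
hp at 8 (size 8, align 8) → ends 16
target at 16 (size 8, align 8) → ends 24
z at 24 (size 8, align 8) → ends 32
team at 32 (size 1, align 1) → ends 33
pad 7 to align 8 for x
x at 40 (size 8, align 8) → ends 48
id at 48 (size 2, align 2) → ends 50
tail pad 6 to reach multiple of 8
total 56 bytes, alignment 8
data bytes 43, size 56 → padding 13

13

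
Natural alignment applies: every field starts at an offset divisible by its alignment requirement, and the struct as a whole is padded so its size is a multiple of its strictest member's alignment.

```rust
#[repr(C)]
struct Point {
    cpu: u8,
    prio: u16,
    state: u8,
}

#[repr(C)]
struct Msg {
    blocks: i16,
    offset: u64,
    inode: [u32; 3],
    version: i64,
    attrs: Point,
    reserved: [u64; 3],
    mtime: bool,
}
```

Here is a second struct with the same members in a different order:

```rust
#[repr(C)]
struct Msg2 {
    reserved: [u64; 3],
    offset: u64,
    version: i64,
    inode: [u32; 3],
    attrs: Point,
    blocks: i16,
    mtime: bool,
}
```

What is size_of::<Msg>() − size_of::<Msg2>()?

Point: 0..1  cpu  (1B, 1-aligned); 1..2  -- padding (1B); 2..4  prio  (2B, 2-aligned); 4..5  state  (1B, 1-aligned); 5..6  -- tail padding (1B); sizeof = 6, alignof = 2
0..2  blocks  (2B, 2-aligned)
2..8  -- padding (6B)
8..16  offset  (8B, 8-aligned)
16..28  inode  (12B, 4-aligned)
28..32  -- padding (4B)
32..40  version  (8B, 8-aligned)
40..46  attrs  (6B, 2-aligned)
46..48  -- padding (2B)
48..72  reserved  (24B, 8-aligned)
72..73  mtime  (1B, 1-aligned)
73..80  -- tail padding (7B)
sizeof = 80, alignof = 8
— Msg2 —
0..24  reserved  (24B, 8-aligned)
24..32  offset  (8B, 8-aligned)
32..40  version  (8B, 8-aligned)
40..52  inode  (12B, 4-aligned)
52..58  attrs  (6B, 2-aligned)
58..60  blocks  (2B, 2-aligned)
60..61  mtime  (1B, 1-aligned)
61..64  -- tail padding (3B)
sizeof = 64, alignof = 8
80 − 64 = 16

16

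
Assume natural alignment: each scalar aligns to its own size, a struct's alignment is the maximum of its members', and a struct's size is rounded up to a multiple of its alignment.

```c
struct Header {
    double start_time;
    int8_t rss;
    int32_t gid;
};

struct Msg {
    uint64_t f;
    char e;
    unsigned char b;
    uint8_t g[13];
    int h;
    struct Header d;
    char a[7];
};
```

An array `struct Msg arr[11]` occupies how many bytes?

Header: start_time at 0 (size 8, align 8) → ends 8; rss at 8 (size 1, align 1) → ends 9; pad 3 to align 4 for gid; gid at 12 (size 4, align 4) → ends 16; total 16 bytes, alignment 8
f at 0 (size 8, align 8) → ends 8
e at 8 (size 1, align 1) → ends 9
b at 9 (size 1, align 1) → ends 10
g at 10 (size 13, align 1) → ends 23
pad 1 to align 4 for h
h at 24 (size 4, align 4) → ends 28
pad 4 to align 8 for d
d at 32 (size 16, align 8) → ends 48
a at 48 (size 7, align 1) → ends 55
tail pad 1 to reach multiple of 8
total 56 bytes, alignment 8
array of 11: 11 × 56 = 616

616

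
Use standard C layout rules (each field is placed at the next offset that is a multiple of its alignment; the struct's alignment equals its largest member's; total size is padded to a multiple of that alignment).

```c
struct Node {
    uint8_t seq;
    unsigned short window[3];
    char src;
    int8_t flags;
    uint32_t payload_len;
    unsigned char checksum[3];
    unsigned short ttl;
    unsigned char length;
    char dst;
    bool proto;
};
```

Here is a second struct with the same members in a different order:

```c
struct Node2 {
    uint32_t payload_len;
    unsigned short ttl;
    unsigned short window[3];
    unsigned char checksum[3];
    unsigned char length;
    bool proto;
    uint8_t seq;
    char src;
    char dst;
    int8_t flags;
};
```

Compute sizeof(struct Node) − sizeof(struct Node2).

4

0..1  seq  (1B, 1-aligned)
1..2  -- padding (1B)
2..8  window  (6B, 2-aligned)
8..9  src  (1B, 1-aligned)
9..10  flags  (1B, 1-aligned)
10..12  -- padding (2B)
12..16  payload_len  (4B, 4-aligned)
16..19  checksum  (3B, 1-aligned)
19..20  -- padding (1B)
20..22  ttl  (2B, 2-aligned)
22..23  length  (1B, 1-aligned)
23..24  dst  (1B, 1-aligned)
24..25  proto  (1B, 1-aligned)
25..28  -- tail padding (3B)
sizeof = 28, alignof = 4
— Node2 —
0..4  payload_len  (4B, 4-aligned)
4..6  ttl  (2B, 2-aligned)
6..12  window  (6B, 2-aligned)
12..15  checksum  (3B, 1-aligned)
15..16  length  (1B, 1-aligned)
16..17  proto  (1B, 1-aligned)
17..18  seq  (1B, 1-aligned)
18..19  src  (1B, 1-aligned)
19..20  dst  (1B, 1-aligned)
20..21  flags  (1B, 1-aligned)
21..24  -- tail padding (3B)
sizeof = 24, alignof = 4
28 − 24 = 4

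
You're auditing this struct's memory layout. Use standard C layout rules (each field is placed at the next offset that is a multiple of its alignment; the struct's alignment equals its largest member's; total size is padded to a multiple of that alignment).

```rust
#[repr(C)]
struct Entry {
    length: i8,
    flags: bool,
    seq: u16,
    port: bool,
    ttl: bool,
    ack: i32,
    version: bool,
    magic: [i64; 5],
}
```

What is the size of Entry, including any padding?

56 bytes

length at 0 (size 1, align 1) → ends 1
flags at 1 (size 1, align 1) → ends 2
seq at 2 (size 2, align 2) → ends 4
port at 4 (size 1, align 1) → ends 5
ttl at 5 (size 1, align 1) → ends 6
pad 2 to align 4 for ack
ack at 8 (size 4, align 4) → ends 12
version at 12 (size 1, align 1) → ends 13
pad 3 to align 8 for magic
magic at 16 (size 40, align 8) → ends 56
total 56 bytes, alignment 8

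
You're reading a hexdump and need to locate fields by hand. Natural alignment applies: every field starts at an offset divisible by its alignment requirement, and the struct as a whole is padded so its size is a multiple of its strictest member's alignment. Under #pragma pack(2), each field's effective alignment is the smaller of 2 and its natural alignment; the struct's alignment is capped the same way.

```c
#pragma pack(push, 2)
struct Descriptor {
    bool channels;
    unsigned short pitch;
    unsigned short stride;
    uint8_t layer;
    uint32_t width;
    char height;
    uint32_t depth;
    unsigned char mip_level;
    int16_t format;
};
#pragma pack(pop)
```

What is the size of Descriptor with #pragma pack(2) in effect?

@0: channels [1B, align 1] → 1
+1 pad (align 2)
@2: pitch [2B, align 2] → 4
@4: stride [2B, align 2] → 6
@6: layer [1B, align 1] → 7
+1 pad (align 2)
@8: width [4B, align 2] → 12
@12: height [1B, align 1] → 13
+1 pad (align 2)
@14: depth [4B, align 2] → 18
@18: mip_level [1B, align 1] → 19
+1 pad (align 2)
@20: format [2B, align 2] → 22
size 22, align 2

22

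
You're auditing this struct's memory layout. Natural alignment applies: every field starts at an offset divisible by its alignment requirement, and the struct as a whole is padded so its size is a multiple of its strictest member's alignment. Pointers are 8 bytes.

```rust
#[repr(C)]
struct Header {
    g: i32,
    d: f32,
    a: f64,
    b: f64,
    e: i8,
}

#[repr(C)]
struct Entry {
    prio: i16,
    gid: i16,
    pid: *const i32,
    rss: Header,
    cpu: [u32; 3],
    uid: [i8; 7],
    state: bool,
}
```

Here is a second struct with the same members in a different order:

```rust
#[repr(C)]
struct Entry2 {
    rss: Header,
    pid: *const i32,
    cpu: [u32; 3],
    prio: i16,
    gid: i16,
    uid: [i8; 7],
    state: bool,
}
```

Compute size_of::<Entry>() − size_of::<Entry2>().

8

Header: @0: g [4B, align 4] → 4; @4: d [4B, align 4] → 8; @8: a [8B, align 8] → 16; @16: b [8B, align 8] → 24; @24: e [1B, align 1] → 25; +7 tail pad (align 8); size 32, align 8
@0: prio [2B, align 2] → 2
@2: gid [2B, align 2] → 4
+4 pad (align 8)
@8: pid [8B, align 8] → 16
@16: rss [32B, align 8] → 48
@48: cpu [12B, align 4] → 60
@60: uid [7B, align 1] → 67
@67: state [1B, align 1] → 68
+4 tail pad (align 8)
size 72, align 8
— Entry2 —
@0: rss [32B, align 8] → 32
@32: pid [8B, align 8] → 40
@40: cpu [12B, align 4] → 52
@52: prio [2B, align 2] → 54
@54: gid [2B, align 2] → 56
@56: uid [7B, align 1] → 63
@63: state [1B, align 1] → 64
size 64, align 8
72 − 64 = 8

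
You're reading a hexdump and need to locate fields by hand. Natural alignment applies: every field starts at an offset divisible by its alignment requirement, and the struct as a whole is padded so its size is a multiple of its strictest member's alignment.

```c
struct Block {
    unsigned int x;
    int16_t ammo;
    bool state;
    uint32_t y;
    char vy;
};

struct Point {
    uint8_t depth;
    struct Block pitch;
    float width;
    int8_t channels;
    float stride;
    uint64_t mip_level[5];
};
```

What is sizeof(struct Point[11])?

Block: x at 0 (size 4, align 4) → ends 4; ammo at 4 (size 2, align 2) → ends 6; state at 6 (size 1, align 1) → ends 7; pad 1 to align 4 for y; y at 8 (size 4, align 4) → ends 12; vy at 12 (size 1, align 1) → ends 13; tail pad 3 to reach multiple of 4; total 16 bytes, alignment 4
depth at 0 (size 1, align 1) → ends 1
pad 3 to align 4 for pitch
pitch at 4 (size 16, align 4) → ends 20
width at 20 (size 4, align 4) → ends 24
channels at 24 (size 1, align 1) → ends 25
pad 3 to align 4 for stride
stride at 28 (size 4, align 4) → ends 32
mip_level at 32 (size 40, align 8) → ends 72
total 72 bytes, alignment 8
array of 11: 11 × 72 = 792

792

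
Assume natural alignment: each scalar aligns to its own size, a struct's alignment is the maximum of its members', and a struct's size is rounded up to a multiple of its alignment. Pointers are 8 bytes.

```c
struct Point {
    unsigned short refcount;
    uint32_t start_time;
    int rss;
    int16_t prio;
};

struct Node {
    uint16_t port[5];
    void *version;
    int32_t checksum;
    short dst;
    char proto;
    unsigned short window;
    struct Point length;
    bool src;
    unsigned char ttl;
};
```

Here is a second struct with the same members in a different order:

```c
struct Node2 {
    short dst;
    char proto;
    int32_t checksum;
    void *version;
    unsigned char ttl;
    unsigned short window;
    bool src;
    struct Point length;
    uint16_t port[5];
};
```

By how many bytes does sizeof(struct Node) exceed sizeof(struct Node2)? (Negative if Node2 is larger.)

0

Point: 0..2  refcount  (2B, 2-aligned); 2..4  -- padding (2B); 4..8  start_time  (4B, 4-aligned); 8..12  rss  (4B, 4-aligned); 12..14  prio  (2B, 2-aligned); 14..16  -- tail padding (2B); sizeof = 16, alignof = 4
0..10  port  (10B, 2-aligned)
10..16  -- padding (6B)
16..24  version  (8B, 8-aligned)
24..28  checksum  (4B, 4-aligned)
28..30  dst  (2B, 2-aligned)
30..31  proto  (1B, 1-aligned)
31..32  -- padding (1B)
32..34  window  (2B, 2-aligned)
34..36  -- padding (2B)
36..52  length  (16B, 4-aligned)
52..53  src  (1B, 1-aligned)
53..54  ttl  (1B, 1-aligned)
54..56  -- tail padding (2B)
sizeof = 56, alignof = 8
— Node2 —
0..2  dst  (2B, 2-aligned)
2..3  proto  (1B, 1-aligned)
3..4  -- padding (1B)
4..8  checksum  (4B, 4-aligned)
8..16  version  (8B, 8-aligned)
16..17  ttl  (1B, 1-aligned)
17..18  -- padding (1B)
18..20  window  (2B, 2-aligned)
20..21  src  (1B, 1-aligned)
21..24  -- padding (3B)
24..40  length  (16B, 4-aligned)
40..50  port  (10B, 2-aligned)
50..56  -- tail padding (6B)
sizeof = 56, alignof = 8
56 − 56 = 0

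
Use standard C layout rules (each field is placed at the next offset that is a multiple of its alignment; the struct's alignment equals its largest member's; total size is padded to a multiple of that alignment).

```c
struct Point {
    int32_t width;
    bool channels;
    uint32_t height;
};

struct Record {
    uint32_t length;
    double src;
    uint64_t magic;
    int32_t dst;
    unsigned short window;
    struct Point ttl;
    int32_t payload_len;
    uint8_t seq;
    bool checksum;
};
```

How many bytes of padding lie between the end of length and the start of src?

4

Point: @0: width [4B, align 4] → 4; @4: channels [1B, align 1] → 5; +3 pad (align 4); @8: height [4B, align 4] → 12; size 12, align 4
@0: length [4B, align 4] → 4
+4 pad (align 8)
@8: src [8B, align 8] → 16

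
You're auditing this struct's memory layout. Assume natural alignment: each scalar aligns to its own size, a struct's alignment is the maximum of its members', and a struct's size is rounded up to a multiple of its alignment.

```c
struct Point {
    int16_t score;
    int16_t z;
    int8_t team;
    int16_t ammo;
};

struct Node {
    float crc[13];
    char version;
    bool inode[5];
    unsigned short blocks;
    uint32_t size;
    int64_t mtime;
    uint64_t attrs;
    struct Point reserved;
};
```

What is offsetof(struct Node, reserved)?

Point: score at 0 (size 2, align 2) → ends 2; z at 2 (size 2, align 2) → ends 4; team at 4 (size 1, align 1) → ends 5; pad 1 to align 2 for ammo; ammo at 6 (size 2, align 2) → ends 8; total 8 bytes, alignment 2
crc at 0 (size 52, align 4) → ends 52
version at 52 (size 1, align 1) → ends 53
inode at 53 (size 5, align 1) → ends 58
blocks at 58 (size 2, align 2) → ends 60
size at 60 (size 4, align 4) → ends 64
mtime at 64 (size 8, align 8) → ends 72
attrs at 72 (size 8, align 8) → ends 80
reserved at 80 (size 8, align 2) → ends 88

80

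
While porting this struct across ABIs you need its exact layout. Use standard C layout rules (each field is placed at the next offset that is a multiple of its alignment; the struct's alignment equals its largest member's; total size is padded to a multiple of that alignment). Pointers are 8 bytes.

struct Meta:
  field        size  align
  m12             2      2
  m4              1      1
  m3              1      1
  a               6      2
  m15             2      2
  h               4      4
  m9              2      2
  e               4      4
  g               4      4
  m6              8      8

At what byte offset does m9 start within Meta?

16

m12 at 0 (size 2, align 2) → ends 2
m4 at 2 (size 1, align 1) → ends 3
m3 at 3 (size 1, align 1) → ends 4
a at 4 (size 6, align 2) → ends 10
m15 at 10 (size 2, align 2) → ends 12
h at 12 (size 4, align 4) → ends 16
m9 at 16 (size 2, align 2) → ends 18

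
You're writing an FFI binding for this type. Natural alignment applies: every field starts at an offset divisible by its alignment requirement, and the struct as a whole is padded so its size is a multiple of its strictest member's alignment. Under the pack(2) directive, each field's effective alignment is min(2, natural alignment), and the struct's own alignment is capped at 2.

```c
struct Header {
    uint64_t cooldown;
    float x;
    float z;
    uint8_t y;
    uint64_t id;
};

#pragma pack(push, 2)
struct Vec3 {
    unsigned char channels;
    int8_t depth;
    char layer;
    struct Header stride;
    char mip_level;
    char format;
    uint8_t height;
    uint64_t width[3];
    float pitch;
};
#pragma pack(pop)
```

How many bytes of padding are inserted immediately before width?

1

Header: 0..8  cooldown  (8B, 8-aligned); 8..12  x  (4B, 4-aligned); 12..16  z  (4B, 4-aligned); 16..17  y  (1B, 1-aligned); 17..24  -- padding (7B); 24..32  id  (8B, 8-aligned); sizeof = 32, alignof = 8
0..1  channels  (1B, 1-aligned)
1..2  depth  (1B, 1-aligned)
2..3  layer  (1B, 1-aligned)
3..4  -- padding (1B)
4..36  stride  (32B, 2-aligned)
36..37  mip_level  (1B, 1-aligned)
37..38  format  (1B, 1-aligned)
38..39  height  (1B, 1-aligned)
39..40  -- padding (1B)
40..64  width  (24B, 2-aligned)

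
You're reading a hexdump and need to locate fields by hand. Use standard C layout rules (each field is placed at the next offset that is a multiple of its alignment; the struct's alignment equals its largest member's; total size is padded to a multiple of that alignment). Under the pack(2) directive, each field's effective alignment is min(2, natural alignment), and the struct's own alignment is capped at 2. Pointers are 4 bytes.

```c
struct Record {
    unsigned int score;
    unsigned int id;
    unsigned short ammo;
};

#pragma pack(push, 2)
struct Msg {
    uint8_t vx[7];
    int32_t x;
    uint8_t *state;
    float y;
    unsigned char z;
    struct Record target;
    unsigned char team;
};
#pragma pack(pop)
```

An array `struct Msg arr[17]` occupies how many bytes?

612

Record: @0: score [4B, align 4] → 4; @4: id [4B, align 4] → 8; @8: ammo [2B, align 2] → 10; +2 tail pad (align 4); size 12, align 4
@0: vx [7B, align 1] → 7
+1 pad (align 2)
@8: x [4B, align 2] → 12
@12: state [4B, align 2] → 16
@16: y [4B, align 2] → 20
@20: z [1B, align 1] → 21
+1 pad (align 2)
@22: target [12B, align 2] → 34
@34: team [1B, align 1] → 35
+1 tail pad (align 2)
size 36, align 2
array of 17: 17 × 36 = 612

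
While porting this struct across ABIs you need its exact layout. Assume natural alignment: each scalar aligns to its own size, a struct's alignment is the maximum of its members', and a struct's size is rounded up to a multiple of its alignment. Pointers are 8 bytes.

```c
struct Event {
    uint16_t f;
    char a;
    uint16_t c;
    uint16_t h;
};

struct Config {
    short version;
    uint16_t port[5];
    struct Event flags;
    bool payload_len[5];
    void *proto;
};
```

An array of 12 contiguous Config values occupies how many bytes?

480

Event: f at 0 (size 2, align 2) → ends 2; a at 2 (size 1, align 1) → ends 3; pad 1 to align 2 for c; c at 4 (size 2, align 2) → ends 6; h at 6 (size 2, align 2) → ends 8; total 8 bytes, alignment 2
version at 0 (size 2, align 2) → ends 2
port at 2 (size 10, align 2) → ends 12
flags at 12 (size 8, align 2) → ends 20
payload_len at 20 (size 5, align 1) → ends 25
pad 7 to align 8 for proto
proto at 32 (size 8, align 8) → ends 40
total 40 bytes, alignment 8
array of 12: 12 × 40 = 480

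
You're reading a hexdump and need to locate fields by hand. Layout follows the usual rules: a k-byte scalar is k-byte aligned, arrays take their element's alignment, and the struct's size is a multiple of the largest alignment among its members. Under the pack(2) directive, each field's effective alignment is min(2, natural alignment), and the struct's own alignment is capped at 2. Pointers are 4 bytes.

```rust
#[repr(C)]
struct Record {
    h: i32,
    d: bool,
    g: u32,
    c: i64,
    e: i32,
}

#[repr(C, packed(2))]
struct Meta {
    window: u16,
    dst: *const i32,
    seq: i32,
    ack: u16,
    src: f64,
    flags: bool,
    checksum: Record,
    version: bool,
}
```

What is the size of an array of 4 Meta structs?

224

Record: 0..4  h  (4B, 4-aligned); 4..5  d  (1B, 1-aligned); 5..8  -- padding (3B); 8..12  g  (4B, 4-aligned); 12..16  -- padding (4B); 16..24  c  (8B, 8-aligned); 24..28  e  (4B, 4-aligned); 28..32  -- tail padding (4B); sizeof = 32, alignof = 8
0..2  window  (2B, 2-aligned)
2..6  dst  (4B, 2-aligned)
6..10  seq  (4B, 2-aligned)
10..12  ack  (2B, 2-aligned)
12..20  src  (8B, 2-aligned)
20..21  flags  (1B, 1-aligned)
21..22  -- padding (1B)
22..54  checksum  (32B, 2-aligned)
54..55  version  (1B, 1-aligned)
55..56  -- tail padding (1B)
sizeof = 56, alignof = 2
array of 4: 4 × 56 = 224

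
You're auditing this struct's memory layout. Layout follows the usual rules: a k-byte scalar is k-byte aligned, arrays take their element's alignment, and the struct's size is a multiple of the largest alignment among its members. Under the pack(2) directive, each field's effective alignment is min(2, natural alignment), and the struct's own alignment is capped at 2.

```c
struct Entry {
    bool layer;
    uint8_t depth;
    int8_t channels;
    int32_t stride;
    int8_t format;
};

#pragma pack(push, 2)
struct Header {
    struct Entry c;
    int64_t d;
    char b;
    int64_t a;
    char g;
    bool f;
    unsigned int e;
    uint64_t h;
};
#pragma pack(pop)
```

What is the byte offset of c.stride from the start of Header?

4

Entry: 0..1  layer  (1B, 1-aligned); 1..2  depth  (1B, 1-aligned); 2..3  channels  (1B, 1-aligned); 3..4  -- padding (1B); 4..8  stride  (4B, 4-aligned); 8..9  format  (1B, 1-aligned); 9..12  -- tail padding (3B); sizeof = 12, alignof = 4
0..12  c  (12B, 2-aligned)
within Entry: stride at 4
0 + 4 = 4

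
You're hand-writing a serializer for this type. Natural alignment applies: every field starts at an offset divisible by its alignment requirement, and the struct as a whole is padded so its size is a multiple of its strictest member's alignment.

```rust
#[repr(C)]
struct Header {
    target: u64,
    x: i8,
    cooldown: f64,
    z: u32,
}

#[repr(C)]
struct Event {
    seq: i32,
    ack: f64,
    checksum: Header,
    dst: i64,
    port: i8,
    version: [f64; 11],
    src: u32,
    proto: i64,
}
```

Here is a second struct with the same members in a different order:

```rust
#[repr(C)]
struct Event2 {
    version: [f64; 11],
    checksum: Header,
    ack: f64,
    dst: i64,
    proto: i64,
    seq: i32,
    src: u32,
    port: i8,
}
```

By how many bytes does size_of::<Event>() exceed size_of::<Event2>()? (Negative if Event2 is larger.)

Header: 0..8  target  (8B, 8-aligned); 8..9  x  (1B, 1-aligned); 9..16  -- padding (7B); 16..24  cooldown  (8B, 8-aligned); 24..28  z  (4B, 4-aligned); 28..32  -- tail padding (4B); sizeof = 32, alignof = 8
0..4  seq  (4B, 4-aligned)
4..8  -- padding (4B)
8..16  ack  (8B, 8-aligned)
16..48  checksum  (32B, 8-aligned)
48..56  dst  (8B, 8-aligned)
56..57  port  (1B, 1-aligned)
57..64  -- padding (7B)
64..152  version  (88B, 8-aligned)
152..156  src  (4B, 4-aligned)
156..160  -- padding (4B)
160..168  proto  (8B, 8-aligned)
sizeof = 168, alignof = 8
— Event2 —
0..88  version  (88B, 8-aligned)
88..120  checksum  (32B, 8-aligned)
120..128  ack  (8B, 8-aligned)
128..136  dst  (8B, 8-aligned)
136..144  proto  (8B, 8-aligned)
144..148  seq  (4B, 4-aligned)
148..152  src  (4B, 4-aligned)
152..153  port  (1B, 1-aligned)
153..160  -- tail padding (7B)
sizeof = 160, alignof = 8
168 − 160 = 8

8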